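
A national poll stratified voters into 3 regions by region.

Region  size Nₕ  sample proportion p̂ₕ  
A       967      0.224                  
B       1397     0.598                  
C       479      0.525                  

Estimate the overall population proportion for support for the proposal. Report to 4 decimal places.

0.4585

N = 967 + 1397 + 479 = 2843.
Overall proportion = Σ (Nₕ/N)·p̂ₕ.
Σ Nₕp̂ₕ = 216.608 + 835.406 + 251.475 = 1303.489.
1303.489 / 2843 = 0.458491... → 0.4585.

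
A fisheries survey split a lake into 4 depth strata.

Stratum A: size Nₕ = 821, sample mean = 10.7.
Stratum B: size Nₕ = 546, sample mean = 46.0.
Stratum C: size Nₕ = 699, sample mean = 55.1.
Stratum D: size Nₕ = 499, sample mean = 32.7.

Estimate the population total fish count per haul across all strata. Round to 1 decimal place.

88732.9

A: 821·10.7 = 8784.7
B: 546·46.0 = 25116
C: 699·55.1 = 38514.9
D: 499·32.7 = 16317.3
τ̂ = Σ Nₕx̄ₕ = 88732.9.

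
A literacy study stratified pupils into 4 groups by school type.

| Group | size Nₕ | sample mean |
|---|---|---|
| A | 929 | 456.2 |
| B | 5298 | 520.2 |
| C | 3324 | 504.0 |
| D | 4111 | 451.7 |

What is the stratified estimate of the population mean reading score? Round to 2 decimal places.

x̄_st = (Σ Nₕx̄ₕ) / (Σ Nₕ) = (929·456.2 + 5298·520.2 + 3324·504.0 + 4111·451.7) / 13662
= 6712064.1 / 13662 = 491.2944... → 491.29.

491.29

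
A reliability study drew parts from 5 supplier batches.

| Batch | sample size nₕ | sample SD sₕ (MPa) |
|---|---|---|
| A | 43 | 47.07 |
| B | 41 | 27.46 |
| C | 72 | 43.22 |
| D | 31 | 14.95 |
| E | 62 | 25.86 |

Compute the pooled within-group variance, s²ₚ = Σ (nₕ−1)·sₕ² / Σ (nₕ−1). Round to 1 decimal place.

A: (43−1)·47.07² = 42·2215.5849 = 93054.5658
B: (41−1)·27.46² = 40·754.0516 = 30162.064
C: (72−1)·43.22² = 71·1867.9684 = 132625.7564
D: (31−1)·14.95² = 30·223.5025 = 6705.075
E: (62−1)·25.86² = 61·668.7396 = 40793.1156
Numerator = 303340.5768; denominator = Σ(nₕ−1) = 244.
s²ₚ = 303340.5768/244 = 1243.199... → 1243.2.

1243.2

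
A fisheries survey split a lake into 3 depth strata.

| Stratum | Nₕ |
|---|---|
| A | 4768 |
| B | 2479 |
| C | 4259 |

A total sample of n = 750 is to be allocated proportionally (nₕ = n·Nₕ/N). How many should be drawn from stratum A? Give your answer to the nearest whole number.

Share of stratum A = 4768/11506 = 0.41439.
Allocate 750 × 0.41439 = 310.794... → 311.

311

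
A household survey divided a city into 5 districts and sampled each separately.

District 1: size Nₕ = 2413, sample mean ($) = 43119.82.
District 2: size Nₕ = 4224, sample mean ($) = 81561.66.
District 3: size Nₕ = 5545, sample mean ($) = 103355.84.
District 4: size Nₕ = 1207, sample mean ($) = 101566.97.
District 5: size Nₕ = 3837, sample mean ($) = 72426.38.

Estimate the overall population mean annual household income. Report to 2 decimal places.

82559.16

N = 2413 + 4224 + 5545 + 1207 + 3837 = 17226.
The stratified mean weights each stratum mean by its population share Nₕ/N.
Σ Nₕx̄ₕ = 2413·43119.82 + 4224·81561.66 + 5545·103355.84 + 1207·101566.97 + 3837·72426.38 = 104048125.66 + 344516451.84 + 573108132.8 + 122591332.79 + 277900020.06 = 1422164063.15.
Divide by N: 1422164063.15 / 17226 = 82559.1584... → 82559.16.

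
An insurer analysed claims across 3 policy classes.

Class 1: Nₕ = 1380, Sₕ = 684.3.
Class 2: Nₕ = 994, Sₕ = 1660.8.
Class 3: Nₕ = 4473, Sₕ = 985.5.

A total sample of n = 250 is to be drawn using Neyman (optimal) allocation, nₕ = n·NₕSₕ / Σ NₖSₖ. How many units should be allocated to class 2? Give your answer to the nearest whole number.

1: NₕSₕ = 1380·684.3 = 944334
2: NₕSₕ = 994·1660.8 = 1650835.2
3: NₕSₕ = 4473·985.5 = 4408141.5
Σ NₕSₕ = 7003310.7.
n_2 = 250·1650835.2/7003310.7 = 58.931... → 59.

59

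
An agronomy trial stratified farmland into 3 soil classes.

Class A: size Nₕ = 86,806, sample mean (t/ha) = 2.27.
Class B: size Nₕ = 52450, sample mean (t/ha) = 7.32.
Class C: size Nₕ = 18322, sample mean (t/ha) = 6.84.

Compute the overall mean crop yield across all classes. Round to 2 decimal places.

N = 86806 + 52450 + 18322 = 157578.
Overall mean = Σ (Nₕ/N)·x̄ₕ — weight by population share, not a simple average.
Σ Nₕx̄ₕ = 86806·2.27 + 52450·7.32 + 18322·6.84 = 197049.62 + 383934 + 125322.48 = 706306.1.
Divide by N: 706306.1 / 157578 = 4.4823... → 4.48.

4.48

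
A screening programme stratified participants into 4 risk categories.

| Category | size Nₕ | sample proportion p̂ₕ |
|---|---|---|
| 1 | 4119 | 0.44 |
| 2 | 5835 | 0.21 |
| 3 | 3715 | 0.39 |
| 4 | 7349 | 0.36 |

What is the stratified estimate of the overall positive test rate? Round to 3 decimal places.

0.339

N = 4119 + 5835 + 3715 + 7349 = 21018.
Overall proportion = Σ (Nₕ/N)·p̂ₕ.
Σ Nₕp̂ₕ = 1812.36 + 1225.35 + 1448.85 + 2645.64 = 7132.2.
7132.2 / 21018 = 0.33934... → 0.339.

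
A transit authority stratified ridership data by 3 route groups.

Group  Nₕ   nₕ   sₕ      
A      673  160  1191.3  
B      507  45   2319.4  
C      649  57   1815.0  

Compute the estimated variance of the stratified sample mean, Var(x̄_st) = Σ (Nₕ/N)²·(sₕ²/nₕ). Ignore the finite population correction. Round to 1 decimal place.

N = 1829; Wₕ = Nₕ/N.
group A: (673/1829)²·1191.3²/160 = 1200.9503
group B: (507/1829)²·2319.4²/45 = 9186.0182
group C: (649/1829)²·1815.0²/57 = 7276.7991
Sum = 17663.7675 → 17663.8.

17663.8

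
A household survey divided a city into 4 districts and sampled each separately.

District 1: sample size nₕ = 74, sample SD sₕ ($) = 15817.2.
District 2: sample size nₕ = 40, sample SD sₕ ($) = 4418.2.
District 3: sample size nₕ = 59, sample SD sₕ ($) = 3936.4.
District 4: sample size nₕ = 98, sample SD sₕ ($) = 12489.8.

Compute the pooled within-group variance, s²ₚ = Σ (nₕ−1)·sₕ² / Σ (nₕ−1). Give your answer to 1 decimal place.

131292011.3

Degrees of freedom: 73 + 39 + 58 + 97 = 267.
Σ(nₕ−1)sₕ² = 73·250183815.84 + 39·19520491.24 + 58·15495244.96 + 97·155995104.04 = 35054967014.24.
s²ₚ = 35054967014.24 / 267 = 131292011.289... → 131292011.3.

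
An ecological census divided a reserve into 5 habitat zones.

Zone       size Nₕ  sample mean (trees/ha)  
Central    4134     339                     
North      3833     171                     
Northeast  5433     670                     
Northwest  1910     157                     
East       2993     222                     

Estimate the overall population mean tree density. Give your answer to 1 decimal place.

363.9

N = 4134 + 3833 + 5433 + 1910 + 2993 = 18303.
The stratified mean weights each stratum mean by its population share Nₕ/N.
Σ Nₕx̄ₕ = 4134·339 + 3833·171 + 5433·670 + 1910·157 + 2993·222 = 1401426 + 655443 + 3640110 + 299870 + 664446 = 6661295.
Divide by N: 6661295 / 18303 = 363.946... → 363.9.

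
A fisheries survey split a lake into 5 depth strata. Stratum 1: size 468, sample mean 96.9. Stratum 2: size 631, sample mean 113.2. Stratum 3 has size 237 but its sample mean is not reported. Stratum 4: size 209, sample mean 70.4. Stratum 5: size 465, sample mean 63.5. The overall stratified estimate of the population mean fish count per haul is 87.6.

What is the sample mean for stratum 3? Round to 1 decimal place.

N = 468 + 631 + 237 + 209 + 465 = 2010.
Overall total = μ·N = 87.6·2010 = 176076.
Subtract the known strata: 468·96.9 + 631·113.2 + 209·70.4 + 465·63.5 = 161019.5.
Remaining total for stratum 3: 176076 − 161019.5 = 15056.5.
Divide by its size: 15056.5 / 237 = 63.530... → 63.5.

63.5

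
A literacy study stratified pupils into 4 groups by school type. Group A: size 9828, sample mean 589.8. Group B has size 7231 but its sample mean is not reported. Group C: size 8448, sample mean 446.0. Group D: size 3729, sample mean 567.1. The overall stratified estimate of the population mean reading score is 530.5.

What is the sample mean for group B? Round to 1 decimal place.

529.7

N = 9828 + 7231 + 8448 + 3729 = 29236.
Overall total = μ·N = 530.5·29236 = 15509698.
Subtract the known strata: 9828·589.8 + 8448·446.0 + 3729·567.1 = 11679078.3.
Remaining total for group B: 15509698 − 11679078.3 = 3830619.7.
Divide by its size: 3830619.7 / 7231 = 529.750... → 529.7.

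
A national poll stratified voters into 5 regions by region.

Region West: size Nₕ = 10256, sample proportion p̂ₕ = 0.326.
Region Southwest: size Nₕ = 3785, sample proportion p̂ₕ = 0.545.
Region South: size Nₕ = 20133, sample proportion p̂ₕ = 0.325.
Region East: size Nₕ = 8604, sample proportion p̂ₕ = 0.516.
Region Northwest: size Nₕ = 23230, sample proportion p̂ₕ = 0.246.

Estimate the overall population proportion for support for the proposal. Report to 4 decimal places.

Wₕ = Nₕ/N with N = 66008: 0.1554, 0.0573, 0.3050, 0.1303, 0.3519.
p̂_st = 0.1554·0.326 + 0.0573·0.545 + 0.3050·0.325 + 0.1303·0.516 + 0.3519·0.246 ≈ 0.334865... → 0.3349.

0.3349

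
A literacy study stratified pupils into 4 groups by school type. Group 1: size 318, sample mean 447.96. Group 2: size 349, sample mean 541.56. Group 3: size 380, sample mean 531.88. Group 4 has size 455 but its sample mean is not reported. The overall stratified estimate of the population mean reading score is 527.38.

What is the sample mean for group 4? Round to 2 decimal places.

Σ Nₕx̄ₕ = N·μ, so 455·x̄_4 = 1502·527.38 − (318·447.96 + 349·541.56 + 380·531.88).
= 792124.76 − 533570.12 = 258554.64.
x̄_4 = 258554.64 / 455 = 568.2520... → 568.25.

568.25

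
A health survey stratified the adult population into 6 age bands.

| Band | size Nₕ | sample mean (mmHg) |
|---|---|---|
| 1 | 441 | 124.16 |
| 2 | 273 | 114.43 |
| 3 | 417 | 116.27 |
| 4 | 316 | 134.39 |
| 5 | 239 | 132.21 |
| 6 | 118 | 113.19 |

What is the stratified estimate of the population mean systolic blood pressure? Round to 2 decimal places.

123.00

N = 441 + 273 + 417 + 316 + 239 + 118 = 1804.
Weight each subgroup mean by Nₕ/N and sum.
Σ Nₕx̄ₕ = 441·124.16 + 273·114.43 + 417·116.27 + 316·134.39 + 239·132.21 + 118·113.19 = 54754.56 + 31239.39 + 48484.59 + 42467.24 + 31598.19 + 13356.42 = 221900.39.
Divide by N: 221900.39 / 1804 = 123.0047... → 123.00.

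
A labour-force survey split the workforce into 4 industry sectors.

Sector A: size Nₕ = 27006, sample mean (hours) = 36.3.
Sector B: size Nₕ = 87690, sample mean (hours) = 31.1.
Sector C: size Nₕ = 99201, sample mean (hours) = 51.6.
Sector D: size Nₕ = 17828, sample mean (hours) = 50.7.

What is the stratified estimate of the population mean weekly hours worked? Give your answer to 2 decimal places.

41.99

N = 27006 + 87690 + 99201 + 17828 = 231725.
Weight each subgroup mean by Nₕ/N and sum.
Σ Nₕx̄ₕ = 27006·36.3 + 87690·31.1 + 99201·51.6 + 17828·50.7 = 980317.8 + 2727159 + 5118771.6 + 903879.6 = 9730128.
Divide by N: 9730128 / 231725 = 41.9900... → 41.99.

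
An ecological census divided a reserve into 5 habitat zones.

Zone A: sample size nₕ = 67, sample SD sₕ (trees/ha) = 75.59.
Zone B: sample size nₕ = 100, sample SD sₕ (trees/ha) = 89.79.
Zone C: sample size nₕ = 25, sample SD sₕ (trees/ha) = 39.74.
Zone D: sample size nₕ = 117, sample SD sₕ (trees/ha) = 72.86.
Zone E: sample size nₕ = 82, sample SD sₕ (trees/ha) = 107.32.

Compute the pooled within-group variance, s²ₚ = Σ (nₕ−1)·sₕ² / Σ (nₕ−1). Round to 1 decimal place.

Degrees of freedom: 66 + 99 + 24 + 116 + 81 = 386.
Σ(nₕ−1)sₕ² = 66·5713.8481 + 99·8062.2441 + 24·1579.2676 + 116·5308.5796 + 81·11517.5824 = 2761897.9709.
s²ₚ = 2761897.9709 / 386 = 7155.176... → 7155.2.

7155.2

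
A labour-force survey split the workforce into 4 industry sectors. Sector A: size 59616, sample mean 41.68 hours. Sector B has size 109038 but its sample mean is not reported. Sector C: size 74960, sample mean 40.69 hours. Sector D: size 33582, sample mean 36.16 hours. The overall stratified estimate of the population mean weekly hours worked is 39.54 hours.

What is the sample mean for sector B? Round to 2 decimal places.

38.62

N = 59616 + 109038 + 74960 + 33582 = 277196.
Overall total = μ·N = 39.54·277196 = 10960329.84.
Subtract the known strata: 59616·41.68 + 74960·40.69 + 33582·36.16 = 6749242.4.
Remaining total for sector B: 10960329.84 − 6749242.4 = 4211087.44.
Divide by its size: 4211087.44 / 109038 = 38.6204... → 38.62.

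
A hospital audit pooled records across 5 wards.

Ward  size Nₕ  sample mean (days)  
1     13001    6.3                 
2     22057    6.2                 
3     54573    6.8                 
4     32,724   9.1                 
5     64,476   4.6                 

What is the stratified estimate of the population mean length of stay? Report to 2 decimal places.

N = 186831; weights Wₕ = Nₕ/N = (0.0696, 0.1181, 0.2921, 0.1752, 0.3451).
x̄_st = Σ Wₕ·x̄ₕ = 0.0696·6.3 + 0.1181·6.2 + 0.2921·6.8 + 0.1752·9.1 + 0.3451·4.6 ≈ 6.3380...
→ 6.34.

6.34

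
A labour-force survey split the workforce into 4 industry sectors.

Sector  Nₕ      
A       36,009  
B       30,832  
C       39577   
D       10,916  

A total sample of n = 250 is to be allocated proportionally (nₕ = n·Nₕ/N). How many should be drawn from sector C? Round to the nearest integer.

84

Share of sector C = 39577/117334 = 0.33730.
Allocate 250 × 0.33730 = 84.326... → 84.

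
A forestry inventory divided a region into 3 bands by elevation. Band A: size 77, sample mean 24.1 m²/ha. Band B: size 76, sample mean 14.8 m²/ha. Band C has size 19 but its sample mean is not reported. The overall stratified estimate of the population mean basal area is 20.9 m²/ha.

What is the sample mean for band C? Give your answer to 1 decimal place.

32.3

Σ Nₕx̄ₕ = N·μ, so 19·x̄_C = 172·20.9 − (77·24.1 + 76·14.8).
= 3594.8 − 2980.5 = 614.3.
x̄_C = 614.3 / 19 = 32.332... → 32.3.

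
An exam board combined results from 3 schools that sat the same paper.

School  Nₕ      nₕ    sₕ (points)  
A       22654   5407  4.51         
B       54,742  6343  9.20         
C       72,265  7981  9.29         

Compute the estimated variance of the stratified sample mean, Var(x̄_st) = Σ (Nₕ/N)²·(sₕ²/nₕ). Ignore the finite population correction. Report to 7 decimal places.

N = 149661; Wₕ = Nₕ/N.
school A: (22654/149661)²·4.51²/5407 = 0.0000861924
school B: (54742/149661)²·9.20²/6343 = 0.0017852744
school C: (72265/149661)²·9.29²/7981 = 0.0025212322
Sum = 0.0043926991 → 0.0043927.

0.0043927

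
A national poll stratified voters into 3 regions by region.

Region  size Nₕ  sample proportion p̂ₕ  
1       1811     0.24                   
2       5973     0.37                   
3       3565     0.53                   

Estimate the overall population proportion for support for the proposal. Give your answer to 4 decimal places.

Wₕ = Nₕ/N with N = 11349: 0.1596, 0.5263, 0.3141.
p̂_st = 0.1596·0.24 + 0.5263·0.37 + 0.3141·0.53 ≈ 0.399515... → 0.3995.

0.3995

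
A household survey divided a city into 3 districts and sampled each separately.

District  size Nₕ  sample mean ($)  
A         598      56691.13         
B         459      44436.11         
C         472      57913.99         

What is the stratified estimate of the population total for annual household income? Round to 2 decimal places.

81632873.51

Estimate total by summing Nₕ·x̄ₕ over strata.
598·56691.13 + 459·44436.11 + 472·57913.99 = 33901295.74 + 20396174.49 + 27335403.28 = 81632873.51.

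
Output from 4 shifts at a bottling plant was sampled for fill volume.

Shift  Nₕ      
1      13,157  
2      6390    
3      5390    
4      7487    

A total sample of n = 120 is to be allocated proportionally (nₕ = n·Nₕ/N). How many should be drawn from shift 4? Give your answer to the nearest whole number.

N = 13157 + 6390 + 5390 + 7487 = 32424.
n_4 = 120·7487/32424 = 27.709... → 28.

28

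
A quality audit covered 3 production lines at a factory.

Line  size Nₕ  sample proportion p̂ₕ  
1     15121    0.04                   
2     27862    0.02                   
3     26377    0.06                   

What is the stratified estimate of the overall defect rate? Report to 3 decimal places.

Wₕ = Nₕ/N with N = 69360: 0.2180, 0.4017, 0.3803.
p̂_st = 0.2180·0.04 + 0.4017·0.02 + 0.3803·0.06 ≈ 0.03957... → 0.040.

0.040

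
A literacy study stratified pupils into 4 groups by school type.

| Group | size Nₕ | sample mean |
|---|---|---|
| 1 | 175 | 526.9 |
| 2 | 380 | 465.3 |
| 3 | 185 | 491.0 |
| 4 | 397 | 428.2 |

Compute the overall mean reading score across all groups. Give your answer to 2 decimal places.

466.01

N = 1137; weights Wₕ = Nₕ/N = (0.1539, 0.3342, 0.1627, 0.3492).
x̄_st = Σ Wₕ·x̄ₕ = 0.1539·526.9 + 0.3342·465.3 + 0.1627·491.0 + 0.3492·428.2 ≈ 466.0087...
→ 466.01.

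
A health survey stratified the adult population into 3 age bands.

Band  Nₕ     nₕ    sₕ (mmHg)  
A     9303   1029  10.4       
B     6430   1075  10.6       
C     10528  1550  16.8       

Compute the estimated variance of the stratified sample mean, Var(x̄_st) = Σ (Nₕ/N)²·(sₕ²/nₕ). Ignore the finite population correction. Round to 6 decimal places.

N = 26261; Wₕ = Nₕ/N.
band A: (9303/26261)²·10.4²/1029 = 0.013190912
band B: (6430/26261)²·10.6²/1075 = 0.006266177
band C: (10528/26261)²·16.8²/1550 = 0.029265510
Sum = 0.048722600 → 0.048723.

0.048723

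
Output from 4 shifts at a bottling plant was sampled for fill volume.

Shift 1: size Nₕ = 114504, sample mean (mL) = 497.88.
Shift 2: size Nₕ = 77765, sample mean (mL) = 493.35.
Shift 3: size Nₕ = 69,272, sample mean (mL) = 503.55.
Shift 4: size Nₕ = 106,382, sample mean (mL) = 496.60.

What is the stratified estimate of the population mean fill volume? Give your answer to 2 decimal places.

N = 367923; weights Wₕ = Nₕ/N = (0.3112, 0.2114, 0.1883, 0.2891).
x̄_st = Σ Wₕ·x̄ₕ = 0.3112·497.88 + 0.2114·493.35 + 0.1883·503.55 + 0.2891·496.60 ≈ 497.6200...
→ 497.62.

497.62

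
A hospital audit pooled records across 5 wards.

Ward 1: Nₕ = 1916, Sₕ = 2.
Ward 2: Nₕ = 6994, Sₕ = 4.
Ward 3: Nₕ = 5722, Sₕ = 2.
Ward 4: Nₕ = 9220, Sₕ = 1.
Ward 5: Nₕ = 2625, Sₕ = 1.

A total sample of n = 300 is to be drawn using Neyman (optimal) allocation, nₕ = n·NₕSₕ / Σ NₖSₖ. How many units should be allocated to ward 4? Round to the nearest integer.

50

Σ NₕSₕ = 1916·2 + 6994·4 + 5722·2 + 9220·1 + 2625·1 = 55097.
Share for 4: 9220/55097 = 0.16734.
n_4 = 300 × 0.16734 = 50.202... → 50.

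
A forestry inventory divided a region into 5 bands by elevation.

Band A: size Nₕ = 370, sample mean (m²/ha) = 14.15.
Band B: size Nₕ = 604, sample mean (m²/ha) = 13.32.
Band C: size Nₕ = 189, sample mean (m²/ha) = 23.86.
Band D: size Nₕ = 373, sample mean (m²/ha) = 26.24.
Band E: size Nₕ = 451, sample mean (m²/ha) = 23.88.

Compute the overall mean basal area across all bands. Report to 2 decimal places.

19.30

N = 370 + 604 + 189 + 373 + 451 = 1987.
The stratified mean weights each stratum mean by its population share Nₕ/N.
Σ Nₕx̄ₕ = 370·14.15 + 604·13.32 + 189·23.86 + 373·26.24 + 451·23.88 = 5235.5 + 8045.28 + 4509.54 + 9787.52 + 10769.88 = 38347.72.
Divide by N: 38347.72 / 1987 = 19.2993... → 19.30.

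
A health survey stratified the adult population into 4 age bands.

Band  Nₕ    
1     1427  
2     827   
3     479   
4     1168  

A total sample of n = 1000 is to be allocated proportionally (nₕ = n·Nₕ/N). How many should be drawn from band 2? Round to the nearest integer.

212

Share of band 2 = 827/3901 = 0.21200.
Allocate 1000 × 0.21200 = 211.997... → 212.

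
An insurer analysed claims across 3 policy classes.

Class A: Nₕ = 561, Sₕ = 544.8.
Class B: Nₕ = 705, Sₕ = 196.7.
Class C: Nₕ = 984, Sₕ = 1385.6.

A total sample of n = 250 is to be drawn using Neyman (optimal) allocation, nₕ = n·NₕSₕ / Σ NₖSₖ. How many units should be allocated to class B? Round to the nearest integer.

19

A: NₕSₕ = 561·544.8 = 305632.8
B: NₕSₕ = 705·196.7 = 138673.5
C: NₕSₕ = 984·1385.6 = 1363430.4
Σ NₕSₕ = 1807736.7.
n_B = 250·138673.5/1807736.7 = 19.178... → 19.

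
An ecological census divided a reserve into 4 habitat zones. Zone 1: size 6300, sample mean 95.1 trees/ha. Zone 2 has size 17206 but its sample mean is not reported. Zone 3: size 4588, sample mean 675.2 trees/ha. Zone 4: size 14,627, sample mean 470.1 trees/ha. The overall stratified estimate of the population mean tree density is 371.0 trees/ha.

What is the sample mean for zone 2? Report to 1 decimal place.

Σ Nₕx̄ₕ = N·μ, so 17206·x̄_2 = 42721·371.0 − (6300·95.1 + 4588·675.2 + 14627·470.1).
= 15849491 − 10573100.3 = 5276390.7.
x̄_2 = 5276390.7 / 17206 = 306.660... → 306.7.

306.7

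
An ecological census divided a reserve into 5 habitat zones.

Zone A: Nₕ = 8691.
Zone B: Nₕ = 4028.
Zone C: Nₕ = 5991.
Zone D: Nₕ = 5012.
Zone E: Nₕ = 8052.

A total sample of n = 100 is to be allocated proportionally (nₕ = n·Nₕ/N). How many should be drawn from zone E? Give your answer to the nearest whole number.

N = 8691 + 4028 + 5991 + 5012 + 8052 = 31774.
n_E = 100·8052/31774 = 25.341... → 25.

25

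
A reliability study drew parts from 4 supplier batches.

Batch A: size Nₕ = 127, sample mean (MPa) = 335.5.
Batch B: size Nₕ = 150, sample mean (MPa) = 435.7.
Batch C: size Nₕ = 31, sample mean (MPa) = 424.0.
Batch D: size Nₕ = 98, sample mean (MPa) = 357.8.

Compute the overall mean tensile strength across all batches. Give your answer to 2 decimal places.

384.66

N = 127 + 150 + 31 + 98 = 406.
Overall mean = Σ (Nₕ/N)·x̄ₕ — weight by population share, not a simple average.
Σ Nₕx̄ₕ = 127·335.5 + 150·435.7 + 31·424.0 + 98·357.8 = 42608.5 + 65355 + 13144 + 35064.4 = 156171.9.
Divide by N: 156171.9 / 406 = 384.6599... → 384.66.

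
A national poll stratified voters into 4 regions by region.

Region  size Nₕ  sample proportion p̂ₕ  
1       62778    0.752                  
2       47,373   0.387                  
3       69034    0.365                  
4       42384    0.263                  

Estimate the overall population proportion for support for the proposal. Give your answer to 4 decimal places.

N = 62778 + 47373 + 69034 + 42384 = 221569.
Overall proportion = Σ (Nₕ/N)·p̂ₕ.
Σ Nₕp̂ₕ = 47209.056 + 18333.351 + 25197.41 + 11146.992 = 101886.809.
101886.809 / 221569 = 0.459842... → 0.4598.

0.4598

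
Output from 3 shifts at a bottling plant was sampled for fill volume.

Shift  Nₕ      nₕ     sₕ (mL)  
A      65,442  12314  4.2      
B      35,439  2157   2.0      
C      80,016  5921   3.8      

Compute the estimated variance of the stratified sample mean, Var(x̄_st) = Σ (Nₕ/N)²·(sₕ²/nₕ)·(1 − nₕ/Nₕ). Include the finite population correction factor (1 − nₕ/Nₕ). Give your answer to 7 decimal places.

N = 180897. Term for each stratum: Wₕ²sₕ²/nₕ·(1−nₕ/Nₕ).
Var(x̄_st) = 0.0001522007 + 0.0000668402 + 0.0004418503 = 0.0006608913 → 0.0006609.

0.0006609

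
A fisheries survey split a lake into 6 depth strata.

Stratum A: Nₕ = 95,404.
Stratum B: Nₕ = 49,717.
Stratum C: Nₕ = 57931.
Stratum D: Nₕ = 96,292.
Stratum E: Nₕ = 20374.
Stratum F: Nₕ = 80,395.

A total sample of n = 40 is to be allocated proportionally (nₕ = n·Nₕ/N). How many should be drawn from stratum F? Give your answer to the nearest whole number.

Share of stratum F = 80395/400113 = 0.20093.
Allocate 40 × 0.20093 = 8.037... → 8.

8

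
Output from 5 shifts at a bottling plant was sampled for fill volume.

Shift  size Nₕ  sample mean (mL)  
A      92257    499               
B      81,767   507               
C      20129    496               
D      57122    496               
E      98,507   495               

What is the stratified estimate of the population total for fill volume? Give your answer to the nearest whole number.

A: 92257·499 = 46036243
B: 81767·507 = 41455869
C: 20129·496 = 9983984
D: 57122·496 = 28332512
E: 98507·495 = 48760965
τ̂ = Σ Nₕx̄ₕ = 174569573.

174569573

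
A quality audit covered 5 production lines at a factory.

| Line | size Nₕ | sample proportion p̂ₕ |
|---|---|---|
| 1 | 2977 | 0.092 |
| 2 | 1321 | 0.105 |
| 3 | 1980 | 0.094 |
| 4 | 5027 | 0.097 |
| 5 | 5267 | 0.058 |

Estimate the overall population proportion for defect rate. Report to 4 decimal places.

0.0840

Wₕ = Nₕ/N with N = 16572: 0.1796, 0.0797, 0.1195, 0.3033, 0.3178.
p̂_st = 0.1796·0.092 + 0.0797·0.105 + 0.1195·0.094 + 0.3033·0.097 + 0.3178·0.058 ≈ 0.083986... → 0.0840.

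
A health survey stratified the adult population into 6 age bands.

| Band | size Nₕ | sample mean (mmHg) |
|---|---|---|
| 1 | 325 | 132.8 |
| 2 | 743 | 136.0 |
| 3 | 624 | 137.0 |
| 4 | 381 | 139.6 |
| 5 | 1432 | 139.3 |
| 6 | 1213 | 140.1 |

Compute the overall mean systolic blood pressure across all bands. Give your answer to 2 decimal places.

138.26

N = 4718; weights Wₕ = Nₕ/N = (0.0689, 0.1575, 0.1323, 0.0808, 0.3035, 0.2571).
x̄_st = Σ Wₕ·x̄ₕ = 0.0689·132.8 + 0.1575·136.0 + 0.1323·137.0 + 0.0808·139.6 + 0.3035·139.3 + 0.2571·140.1 ≈ 138.2583...
→ 138.26.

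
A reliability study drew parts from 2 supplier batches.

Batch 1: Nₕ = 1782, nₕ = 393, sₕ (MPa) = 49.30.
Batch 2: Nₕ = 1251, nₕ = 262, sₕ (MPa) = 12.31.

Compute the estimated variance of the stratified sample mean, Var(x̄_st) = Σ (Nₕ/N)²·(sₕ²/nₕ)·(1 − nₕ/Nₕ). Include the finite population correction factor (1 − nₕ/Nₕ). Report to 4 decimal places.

1.7418

N = 3033. Term for each stratum: Wₕ²sₕ²/nₕ·(1−nₕ/Nₕ).
Var(x̄_st) = 1.6640502 + 0.0777900 = 1.7418401 → 1.7418.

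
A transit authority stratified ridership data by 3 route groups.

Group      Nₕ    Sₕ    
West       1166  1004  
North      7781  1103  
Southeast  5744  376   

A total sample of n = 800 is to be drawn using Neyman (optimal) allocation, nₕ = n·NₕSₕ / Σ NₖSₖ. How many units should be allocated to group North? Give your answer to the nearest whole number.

Σ NₕSₕ = 1166·1004 + 7781·1103 + 5744·376 = 11912851.
Share for North: 8582443/11912851 = 0.72044.
n_North = 800 × 0.72044 = 576.349... → 576.

576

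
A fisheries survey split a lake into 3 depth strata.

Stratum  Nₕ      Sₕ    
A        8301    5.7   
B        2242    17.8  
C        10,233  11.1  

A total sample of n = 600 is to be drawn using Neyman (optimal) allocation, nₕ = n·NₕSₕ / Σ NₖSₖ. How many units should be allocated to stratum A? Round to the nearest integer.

141

Σ NₕSₕ = 8301·5.7 + 2242·17.8 + 10233·11.1 = 200809.6.
Share for A: 47315.7/200809.6 = 0.23562.
n_A = 600 × 0.23562 = 141.375... → 141.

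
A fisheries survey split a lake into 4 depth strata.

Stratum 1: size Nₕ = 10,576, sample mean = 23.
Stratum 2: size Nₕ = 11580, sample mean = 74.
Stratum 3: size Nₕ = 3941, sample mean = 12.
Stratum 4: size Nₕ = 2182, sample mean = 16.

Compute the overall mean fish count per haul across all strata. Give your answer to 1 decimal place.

N = 10576 + 11580 + 3941 + 2182 = 28279.
Weight each subgroup mean by Nₕ/N and sum.
Σ Nₕx̄ₕ = 10576·23 + 11580·74 + 3941·12 + 2182·16 = 243248 + 856920 + 47292 + 34912 = 1182372.
Divide by N: 1182372 / 28279 = 41.811... → 41.8.

41.8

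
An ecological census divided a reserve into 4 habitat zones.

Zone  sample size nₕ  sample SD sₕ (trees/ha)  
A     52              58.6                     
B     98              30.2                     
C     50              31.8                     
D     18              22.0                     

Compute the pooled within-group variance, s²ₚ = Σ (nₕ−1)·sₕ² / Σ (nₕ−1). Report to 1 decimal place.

A: (52−1)·58.6² = 51·3433.96 = 175131.96
B: (98−1)·30.2² = 97·912.04 = 88467.88
C: (50−1)·31.8² = 49·1011.24 = 49550.76
D: (18−1)·22.0² = 17·484 = 8228
Numerator = 321378.6; denominator = Σ(nₕ−1) = 214.
s²ₚ = 321378.6/214 = 1501.769... → 1501.8.

1501.8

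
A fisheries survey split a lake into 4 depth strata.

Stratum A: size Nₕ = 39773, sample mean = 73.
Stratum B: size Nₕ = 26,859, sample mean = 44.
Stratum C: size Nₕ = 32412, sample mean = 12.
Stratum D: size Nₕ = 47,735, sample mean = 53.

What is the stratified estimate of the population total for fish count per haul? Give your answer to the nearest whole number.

7004124

A: 39773·73 = 2903429
B: 26859·44 = 1181796
C: 32412·12 = 388944
D: 47735·53 = 2529955
τ̂ = Σ Nₕx̄ₕ = 7004124.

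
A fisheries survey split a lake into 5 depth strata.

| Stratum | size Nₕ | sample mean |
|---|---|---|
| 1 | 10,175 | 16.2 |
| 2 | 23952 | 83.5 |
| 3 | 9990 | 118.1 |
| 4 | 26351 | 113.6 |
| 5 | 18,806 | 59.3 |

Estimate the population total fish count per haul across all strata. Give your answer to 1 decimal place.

7453315.4

Estimate total by summing Nₕ·x̄ₕ over strata.
10175·16.2 + 23952·83.5 + 9990·118.1 + 26351·113.6 + 18806·59.3 = 164835 + 1999992 + 1179819 + 2993473.6 + 1115195.8 = 7453315.4.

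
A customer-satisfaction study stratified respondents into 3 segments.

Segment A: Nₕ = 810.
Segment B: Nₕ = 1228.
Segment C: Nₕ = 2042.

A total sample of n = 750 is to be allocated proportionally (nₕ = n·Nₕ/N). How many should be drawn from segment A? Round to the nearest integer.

149

N = 810 + 1228 + 2042 = 4080.
n_A = 750·810/4080 = 148.897... → 149.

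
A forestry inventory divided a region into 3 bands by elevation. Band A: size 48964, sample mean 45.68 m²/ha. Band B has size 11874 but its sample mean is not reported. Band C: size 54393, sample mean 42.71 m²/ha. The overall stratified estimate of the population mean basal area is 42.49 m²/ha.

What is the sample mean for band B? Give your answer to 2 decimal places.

Σ Nₕx̄ₕ = N·μ, so 11874·x̄_B = 115231·42.49 − (48964·45.68 + 54393·42.71).
= 4896165.19 − 4559800.55 = 336364.64.
x̄_B = 336364.64 / 11874 = 28.3278... → 28.33.

28.33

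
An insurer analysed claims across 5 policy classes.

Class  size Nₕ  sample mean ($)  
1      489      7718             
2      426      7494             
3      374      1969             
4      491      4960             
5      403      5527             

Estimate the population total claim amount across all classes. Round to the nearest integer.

12365693

1: 489·7718 = 3774102
2: 426·7494 = 3192444
3: 374·1969 = 736406
4: 491·4960 = 2435360
5: 403·5527 = 2227381
τ̂ = Σ Nₕx̄ₕ = 12365693.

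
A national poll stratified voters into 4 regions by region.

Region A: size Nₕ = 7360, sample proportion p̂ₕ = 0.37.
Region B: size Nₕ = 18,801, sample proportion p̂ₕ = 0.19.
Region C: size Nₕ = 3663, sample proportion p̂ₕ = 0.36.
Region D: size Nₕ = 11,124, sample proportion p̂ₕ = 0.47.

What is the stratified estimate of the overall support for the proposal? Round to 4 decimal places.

0.3136

Wₕ = Nₕ/N with N = 40948: 0.1797, 0.4591, 0.0895, 0.2717.
p̂_st = 0.1797·0.37 + 0.4591·0.19 + 0.0895·0.36 + 0.2717·0.47 ≈ 0.313626... → 0.3136.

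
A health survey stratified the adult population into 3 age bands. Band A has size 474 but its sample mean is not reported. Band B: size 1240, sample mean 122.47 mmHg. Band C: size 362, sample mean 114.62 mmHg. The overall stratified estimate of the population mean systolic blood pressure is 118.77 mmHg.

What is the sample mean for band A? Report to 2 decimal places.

N = 474 + 1240 + 362 = 2076.
Overall total = μ·N = 118.77·2076 = 246566.52.
Subtract the known strata: 1240·122.47 + 362·114.62 = 193355.24.
Remaining total for band A: 246566.52 − 193355.24 = 53211.28.
Divide by its size: 53211.28 / 474 = 112.2601... → 112.26.

112.26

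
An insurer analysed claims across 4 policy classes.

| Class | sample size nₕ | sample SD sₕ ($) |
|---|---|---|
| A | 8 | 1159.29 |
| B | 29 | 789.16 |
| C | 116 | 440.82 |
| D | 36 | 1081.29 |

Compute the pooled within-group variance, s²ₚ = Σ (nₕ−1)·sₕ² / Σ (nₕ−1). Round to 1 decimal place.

A: (8−1)·1159.29² = 7·1343953.3041 = 9407673.1287
B: (29−1)·789.16² = 28·622773.5056 = 17437658.1568
C: (116−1)·440.82² = 115·194322.2724 = 22347061.326
D: (36−1)·1081.29² = 35·1169188.0641 = 40921582.2435
Numerator = 90113974.855; denominator = Σ(nₕ−1) = 185.
s²ₚ = 90113974.855/185 = 487102.567... → 487102.6.

487102.6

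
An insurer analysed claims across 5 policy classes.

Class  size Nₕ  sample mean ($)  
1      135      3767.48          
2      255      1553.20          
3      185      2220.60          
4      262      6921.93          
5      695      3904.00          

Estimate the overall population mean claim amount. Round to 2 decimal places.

3813.52

N = 1532; weights Wₕ = Nₕ/N = (0.0881, 0.1664, 0.1208, 0.1710, 0.4537).
x̄_st = Σ Wₕ·x̄ₕ = 0.0881·3767.48 + 0.1664·1553.20 + 0.1208·2220.60 + 0.1710·6921.93 + 0.4537·3904.00 ≈ 3813.5199...
→ 3813.52.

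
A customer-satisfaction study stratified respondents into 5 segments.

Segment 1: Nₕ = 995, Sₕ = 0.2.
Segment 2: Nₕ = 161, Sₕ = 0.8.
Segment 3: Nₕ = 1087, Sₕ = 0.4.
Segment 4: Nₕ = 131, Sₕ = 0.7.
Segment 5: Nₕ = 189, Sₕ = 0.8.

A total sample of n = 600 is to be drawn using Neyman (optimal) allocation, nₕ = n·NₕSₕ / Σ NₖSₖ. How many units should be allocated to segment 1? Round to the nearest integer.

1: NₕSₕ = 995·0.2 = 199
2: NₕSₕ = 161·0.8 = 128.8
3: NₕSₕ = 1087·0.4 = 434.8
4: NₕSₕ = 131·0.7 = 91.7
5: NₕSₕ = 189·0.8 = 151.2
Σ NₕSₕ = 1005.5.
n_1 = 600·199/1005.5 = 118.747... → 119.

119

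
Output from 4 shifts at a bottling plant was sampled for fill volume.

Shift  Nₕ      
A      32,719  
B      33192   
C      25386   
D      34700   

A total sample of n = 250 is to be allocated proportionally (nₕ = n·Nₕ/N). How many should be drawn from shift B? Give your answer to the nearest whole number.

66

N = 32719 + 33192 + 25386 + 34700 = 125997.
n_B = 250·33192/125997 = 65.859... → 66.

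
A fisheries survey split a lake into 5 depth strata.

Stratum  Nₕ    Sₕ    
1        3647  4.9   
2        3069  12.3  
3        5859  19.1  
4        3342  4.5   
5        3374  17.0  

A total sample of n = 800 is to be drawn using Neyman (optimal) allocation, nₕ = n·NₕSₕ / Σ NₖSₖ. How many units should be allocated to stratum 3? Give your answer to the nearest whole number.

1: NₕSₕ = 3647·4.9 = 17870.3
2: NₕSₕ = 3069·12.3 = 37748.7
3: NₕSₕ = 5859·19.1 = 111906.9
4: NₕSₕ = 3342·4.5 = 15039
5: NₕSₕ = 3374·17.0 = 57358
Σ NₕSₕ = 239922.9.
n_3 = 800·111906.9/239922.9 = 373.143... → 373.

373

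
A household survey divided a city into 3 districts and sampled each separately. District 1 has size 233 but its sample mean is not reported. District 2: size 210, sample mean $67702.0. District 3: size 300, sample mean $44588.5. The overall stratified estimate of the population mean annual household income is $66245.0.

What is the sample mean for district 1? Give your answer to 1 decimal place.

N = 233 + 210 + 300 = 743.
Overall total = μ·N = 66245.0·743 = 49220035.
Subtract the known strata: 210·67702.0 + 300·44588.5 = 27593970.
Remaining total for district 1: 49220035 − 27593970 = 21626065.
Divide by its size: 21626065 / 233 = 92815.730... → 92815.7.

92815.7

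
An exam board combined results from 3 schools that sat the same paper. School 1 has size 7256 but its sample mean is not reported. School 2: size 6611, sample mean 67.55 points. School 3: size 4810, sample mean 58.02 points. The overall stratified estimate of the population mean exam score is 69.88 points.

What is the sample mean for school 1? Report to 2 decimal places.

79.86

Σ Nₕx̄ₕ = N·μ, so 7256·x̄_1 = 18677·69.88 − (6611·67.55 + 4810·58.02).
= 1305148.76 − 725649.25 = 579499.51.
x̄_1 = 579499.51 / 7256 = 79.8649... → 79.86.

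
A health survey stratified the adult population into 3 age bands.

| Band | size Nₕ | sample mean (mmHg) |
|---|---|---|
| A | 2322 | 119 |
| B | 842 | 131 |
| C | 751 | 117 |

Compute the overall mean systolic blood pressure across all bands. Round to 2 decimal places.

N = 3915; weights Wₕ = Nₕ/N = (0.5931, 0.2151, 0.1918).
x̄_st = Σ Wₕ·x̄ₕ = 0.5931·119 + 0.2151·131 + 0.1918·117 ≈ 121.1972...
→ 121.20.

121.20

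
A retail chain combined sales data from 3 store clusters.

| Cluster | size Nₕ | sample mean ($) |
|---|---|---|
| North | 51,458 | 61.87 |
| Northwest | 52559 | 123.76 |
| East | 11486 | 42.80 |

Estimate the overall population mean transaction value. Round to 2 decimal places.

N = 115503; weights Wₕ = Nₕ/N = (0.4455, 0.4550, 0.0994).
x̄_st = Σ Wₕ·x̄ₕ = 0.4455·61.87 + 0.4550·123.76 + 0.0994·42.80 ≈ 88.1363...
→ 88.14.

88.14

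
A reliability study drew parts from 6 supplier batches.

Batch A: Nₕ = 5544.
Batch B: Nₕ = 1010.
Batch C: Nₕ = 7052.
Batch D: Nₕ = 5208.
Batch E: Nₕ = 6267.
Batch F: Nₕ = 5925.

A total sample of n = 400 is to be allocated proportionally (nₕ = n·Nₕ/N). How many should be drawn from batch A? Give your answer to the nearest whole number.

72

N = 5544 + 1010 + 7052 + 5208 + 6267 + 5925 = 31006.
n_A = 400·5544/31006 = 71.522... → 72.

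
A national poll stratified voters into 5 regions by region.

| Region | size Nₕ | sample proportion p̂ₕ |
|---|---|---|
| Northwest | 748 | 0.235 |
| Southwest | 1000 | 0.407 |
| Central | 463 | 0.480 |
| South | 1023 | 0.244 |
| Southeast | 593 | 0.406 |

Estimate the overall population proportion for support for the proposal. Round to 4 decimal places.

0.3385

Wₕ = Nₕ/N with N = 3827: 0.1955, 0.2613, 0.1210, 0.2673, 0.1550.
p̂_st = 0.1955·0.235 + 0.2613·0.407 + 0.1210·0.480 + 0.2673·0.244 + 0.1550·0.406 ≈ 0.338487... → 0.3385.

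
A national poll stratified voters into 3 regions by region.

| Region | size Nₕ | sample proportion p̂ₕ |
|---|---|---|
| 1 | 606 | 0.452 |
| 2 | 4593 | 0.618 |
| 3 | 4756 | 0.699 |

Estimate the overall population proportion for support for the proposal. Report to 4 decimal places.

0.6466

Wₕ = Nₕ/N with N = 9955: 0.0609, 0.4614, 0.4777.
p̂_st = 0.0609·0.452 + 0.4614·0.618 + 0.4777·0.699 ≈ 0.646593... → 0.6466.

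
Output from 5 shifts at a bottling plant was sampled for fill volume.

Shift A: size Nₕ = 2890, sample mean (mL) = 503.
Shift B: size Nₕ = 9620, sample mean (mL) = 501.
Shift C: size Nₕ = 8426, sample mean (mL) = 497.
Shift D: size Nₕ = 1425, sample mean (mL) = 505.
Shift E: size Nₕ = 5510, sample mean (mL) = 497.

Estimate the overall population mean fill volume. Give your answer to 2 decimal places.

499.41

N = 2890 + 9620 + 8426 + 1425 + 5510 = 27871.
The stratified mean weights each stratum mean by its population share Nₕ/N.
Σ Nₕx̄ₕ = 2890·503 + 9620·501 + 8426·497 + 1425·505 + 5510·497 = 1453670 + 4819620 + 4187722 + 719625 + 2738470 = 13919107.
Divide by N: 13919107 / 27871 = 499.4118... → 499.41.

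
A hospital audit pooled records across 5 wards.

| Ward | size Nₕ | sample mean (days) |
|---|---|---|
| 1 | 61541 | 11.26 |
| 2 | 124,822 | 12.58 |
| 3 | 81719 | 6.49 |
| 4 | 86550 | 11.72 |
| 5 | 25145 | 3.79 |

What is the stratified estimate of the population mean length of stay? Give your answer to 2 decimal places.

N = 61541 + 124822 + 81719 + 86550 + 25145 = 379777.
Overall mean = Σ (Nₕ/N)·x̄ₕ — weight by population share, not a simple average.
Σ Nₕx̄ₕ = 61541·11.26 + 124822·12.58 + 81719·6.49 + 86550·11.72 + 25145·3.79 = 692951.66 + 1570260.76 + 530356.31 + 1014366 + 95299.55 = 3903234.28.
Divide by N: 3903234.28 / 379777 = 10.2777... → 10.28.

10.28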